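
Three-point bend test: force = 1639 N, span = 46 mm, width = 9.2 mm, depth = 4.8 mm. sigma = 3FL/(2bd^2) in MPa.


sigma = 3*1639*46/(2*9.2*4.8^2) = 533.5 MPa

533.5


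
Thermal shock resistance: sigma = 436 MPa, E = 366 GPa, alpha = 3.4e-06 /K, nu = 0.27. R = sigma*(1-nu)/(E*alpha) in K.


R = 436*(1-0.27)/(366*1000*3.4e-06) = 256 K

256


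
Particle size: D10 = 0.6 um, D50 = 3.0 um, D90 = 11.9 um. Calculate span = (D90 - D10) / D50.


Span = (11.9 - 0.6) / 3.0 = 11.3 / 3.0 = 3.767

3.767


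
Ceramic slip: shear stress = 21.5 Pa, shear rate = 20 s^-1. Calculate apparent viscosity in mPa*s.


eta = tau/gamma * 1000 = 21.5/20 * 1000 = 1075.0 mPa*s

1075.0


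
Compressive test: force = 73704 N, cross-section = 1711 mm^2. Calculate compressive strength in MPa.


CS = 73704 / 1711 = 43.1 MPa

43.1


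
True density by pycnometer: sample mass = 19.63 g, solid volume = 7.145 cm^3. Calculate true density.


TD = 19.63 / 7.145 = 2.747 g/cm^3

2.747


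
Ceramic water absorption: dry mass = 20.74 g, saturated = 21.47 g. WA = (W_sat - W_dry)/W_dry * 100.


WA = (21.47 - 20.74) / 20.74 * 100 = 3.52%

3.52


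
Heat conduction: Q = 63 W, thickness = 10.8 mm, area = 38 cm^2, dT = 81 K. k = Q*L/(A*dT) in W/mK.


k = 63*10.8/1000/(38/10000*81) = 2.21 W/mK

2.21


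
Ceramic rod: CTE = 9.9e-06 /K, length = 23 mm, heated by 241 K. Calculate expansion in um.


dL = 9.9e-06 * 23 * 241 * 1000 = 54.876 um

54.876


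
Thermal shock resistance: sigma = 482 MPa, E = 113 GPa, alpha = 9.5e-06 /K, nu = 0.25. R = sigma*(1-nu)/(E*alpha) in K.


R = 482*(1-0.25)/(113*1000*9.5e-06) = 337 K

337


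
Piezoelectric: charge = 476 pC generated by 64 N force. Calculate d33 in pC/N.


d33 = 476 / 64 = 7.4 pC/N

7.4


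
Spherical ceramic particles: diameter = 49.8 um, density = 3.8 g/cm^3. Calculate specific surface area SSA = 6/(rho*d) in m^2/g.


SSA = 6 / (3.8 * 49.8) = 0.032 m^2/g

0.032


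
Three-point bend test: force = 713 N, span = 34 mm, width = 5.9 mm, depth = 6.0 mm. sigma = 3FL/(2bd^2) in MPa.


sigma = 3*713*34/(2*5.9*6.0^2) = 171.2 MPa

171.2


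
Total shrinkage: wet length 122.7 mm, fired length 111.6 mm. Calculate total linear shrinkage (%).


TS = (122.7 - 111.6) / 122.7 * 100 = 9.05%

9.05


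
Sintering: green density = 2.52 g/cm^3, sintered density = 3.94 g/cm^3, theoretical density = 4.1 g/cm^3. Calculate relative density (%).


Relative = 3.94 / 4.1 * 100 = 96.1%

96.1


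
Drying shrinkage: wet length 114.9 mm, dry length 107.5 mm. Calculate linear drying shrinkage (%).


DS = (114.9 - 107.5) / 114.9 * 100 = 6.44%

6.44


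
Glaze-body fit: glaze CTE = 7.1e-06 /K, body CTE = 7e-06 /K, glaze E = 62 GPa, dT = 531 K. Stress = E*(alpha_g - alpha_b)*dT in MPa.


Stress = 62*1000*(7.1e-06 - 7e-06)*531 = 3.3 MPa

3.3


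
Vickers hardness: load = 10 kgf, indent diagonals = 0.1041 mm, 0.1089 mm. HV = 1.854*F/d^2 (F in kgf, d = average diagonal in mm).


d_avg = (0.1041+0.1089)/2 = 0.1065 mm
HV = 1.854*10/0.1065^2 = 1635

1635


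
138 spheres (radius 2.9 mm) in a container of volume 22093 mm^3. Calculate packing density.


V_sphere = 4/3*pi*2.9^3 = 102.1604 mm^3
Total V = 138*102.1604 = 14098.1352 mm^3
PD = 14098.1352 / 22093 = 0.638

0.638


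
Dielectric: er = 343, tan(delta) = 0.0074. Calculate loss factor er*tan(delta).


Loss = 343 * 0.0074 = 2.538

2.538


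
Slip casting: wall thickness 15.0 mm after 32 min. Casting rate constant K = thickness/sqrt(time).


K = 15.0 / sqrt(32) = 15.0 / 5.6569 = 2.652 mm/min^0.5

2.652


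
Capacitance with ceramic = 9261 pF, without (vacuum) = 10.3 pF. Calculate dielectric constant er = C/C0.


er = 9261 / 10.3 = 899.13

899.13


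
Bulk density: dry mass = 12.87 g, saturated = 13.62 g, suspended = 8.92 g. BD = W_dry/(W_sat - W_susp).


BD = 12.87 / (13.62 - 8.92) = 12.87 / 4.7 = 2.738 g/cm^3

2.738


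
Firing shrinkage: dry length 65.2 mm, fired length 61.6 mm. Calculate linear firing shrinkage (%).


FS = (65.2 - 61.6) / 65.2 * 100 = 5.52%

5.52


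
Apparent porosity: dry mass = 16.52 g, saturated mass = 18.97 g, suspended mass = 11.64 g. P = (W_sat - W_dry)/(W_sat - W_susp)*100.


P = (18.97 - 16.52) / (18.97 - 11.64) * 100 = 2.45 / 7.33 * 100 = 33.4%

33.4


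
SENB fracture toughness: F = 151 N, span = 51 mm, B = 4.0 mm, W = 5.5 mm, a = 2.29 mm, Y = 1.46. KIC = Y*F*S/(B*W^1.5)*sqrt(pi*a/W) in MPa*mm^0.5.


KIC = 1.46*151*51/(4.0*5.5^1.5)*sqrt(pi*2.29/5.5) = 249.23

249.23


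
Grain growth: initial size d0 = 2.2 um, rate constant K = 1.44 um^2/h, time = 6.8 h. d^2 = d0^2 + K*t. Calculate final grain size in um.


d^2 = 2.2^2 + 1.44*6.8 = 14.632
d = sqrt(14.632) = 3.83 um

3.83


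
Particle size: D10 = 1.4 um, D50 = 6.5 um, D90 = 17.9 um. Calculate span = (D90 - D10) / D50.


Span = (17.9 - 1.4) / 6.5 = 16.5 / 6.5 = 2.538

2.538


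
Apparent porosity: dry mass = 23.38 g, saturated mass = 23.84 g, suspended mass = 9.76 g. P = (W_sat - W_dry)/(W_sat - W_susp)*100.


P = (23.84 - 23.38) / (23.84 - 9.76) * 100 = 0.46 / 14.08 * 100 = 3.3%

3.3


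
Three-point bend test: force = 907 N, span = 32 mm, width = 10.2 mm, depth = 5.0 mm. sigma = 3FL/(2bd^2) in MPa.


sigma = 3*907*32/(2*10.2*5.0^2) = 170.7 MPa

170.7


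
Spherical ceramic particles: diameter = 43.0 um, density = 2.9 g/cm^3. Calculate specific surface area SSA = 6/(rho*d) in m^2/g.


SSA = 6 / (2.9 * 43.0) = 0.048 m^2/g

0.048


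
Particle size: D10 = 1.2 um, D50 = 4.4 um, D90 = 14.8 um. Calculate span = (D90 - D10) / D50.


Span = (14.8 - 1.2) / 4.4 = 13.6 / 4.4 = 3.091

3.091


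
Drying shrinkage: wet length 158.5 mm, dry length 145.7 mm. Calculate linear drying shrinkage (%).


DS = (158.5 - 145.7) / 158.5 * 100 = 8.08%

8.08


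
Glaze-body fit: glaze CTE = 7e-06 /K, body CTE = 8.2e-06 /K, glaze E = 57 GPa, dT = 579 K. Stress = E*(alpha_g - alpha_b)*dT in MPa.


Stress = 57*1000*(7e-06 - 8.2e-06)*579 = -39.6 MPa

-39.6


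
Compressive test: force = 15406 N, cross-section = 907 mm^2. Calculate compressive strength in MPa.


CS = 15406 / 907 = 17.0 MPa

17.0


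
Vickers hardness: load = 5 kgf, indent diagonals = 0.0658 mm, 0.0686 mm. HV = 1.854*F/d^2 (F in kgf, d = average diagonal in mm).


d_avg = (0.0658+0.0686)/2 = 0.0672 mm
HV = 1.854*5/0.0672^2 = 2053

2053


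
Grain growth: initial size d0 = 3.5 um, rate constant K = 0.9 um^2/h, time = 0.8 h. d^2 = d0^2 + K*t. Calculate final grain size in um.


d^2 = 3.5^2 + 0.9*0.8 = 12.97
d = sqrt(12.97) = 3.6 um

3.6


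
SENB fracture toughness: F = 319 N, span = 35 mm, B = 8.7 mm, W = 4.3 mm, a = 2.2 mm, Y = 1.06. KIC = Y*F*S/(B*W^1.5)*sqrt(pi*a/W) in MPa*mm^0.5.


KIC = 1.06*319*35/(8.7*4.3^1.5)*sqrt(pi*2.2/4.3) = 193.42

193.42


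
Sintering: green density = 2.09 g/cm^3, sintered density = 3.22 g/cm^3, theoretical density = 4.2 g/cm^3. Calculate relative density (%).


Relative = 3.22 / 4.2 * 100 = 76.7%

76.7


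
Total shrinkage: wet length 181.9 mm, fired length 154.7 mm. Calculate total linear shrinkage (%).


TS = (181.9 - 154.7) / 181.9 * 100 = 14.95%

14.95


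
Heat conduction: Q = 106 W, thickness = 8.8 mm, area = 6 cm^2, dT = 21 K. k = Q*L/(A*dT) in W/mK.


k = 106*8.8/1000/(6/10000*21) = 74.03 W/mK

74.03


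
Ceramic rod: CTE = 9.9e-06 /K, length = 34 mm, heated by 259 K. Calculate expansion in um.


dL = 9.9e-06 * 34 * 259 * 1000 = 87.179 um

87.179


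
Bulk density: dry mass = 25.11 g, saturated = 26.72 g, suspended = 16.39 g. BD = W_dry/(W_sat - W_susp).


BD = 25.11 / (26.72 - 16.39) = 25.11 / 10.33 = 2.431 g/cm^3

2.431


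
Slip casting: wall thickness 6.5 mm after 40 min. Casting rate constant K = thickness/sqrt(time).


K = 6.5 / sqrt(40) = 6.5 / 6.3246 = 1.028 mm/min^0.5

1.028


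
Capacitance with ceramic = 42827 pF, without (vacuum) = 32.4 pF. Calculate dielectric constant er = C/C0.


er = 42827 / 32.4 = 1321.82

1321.82


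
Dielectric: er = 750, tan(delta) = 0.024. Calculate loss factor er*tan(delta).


Loss = 750 * 0.024 = 18.0

18.0


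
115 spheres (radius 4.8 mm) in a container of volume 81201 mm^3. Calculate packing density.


V_sphere = 4/3*pi*4.8^3 = 463.2467 mm^3
Total V = 115*463.2467 = 53273.3705 mm^3
PD = 53273.3705 / 81201 = 0.656

0.656


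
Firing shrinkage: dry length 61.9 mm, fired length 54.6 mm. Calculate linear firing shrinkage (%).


FS = (61.9 - 54.6) / 61.9 * 100 = 11.79%

11.79


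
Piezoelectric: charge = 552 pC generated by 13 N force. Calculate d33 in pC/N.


d33 = 552 / 13 = 42.5 pC/N

42.5


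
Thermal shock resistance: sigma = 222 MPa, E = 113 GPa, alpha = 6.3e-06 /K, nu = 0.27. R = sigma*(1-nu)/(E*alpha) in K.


R = 222*(1-0.27)/(113*1000*6.3e-06) = 228 K

228


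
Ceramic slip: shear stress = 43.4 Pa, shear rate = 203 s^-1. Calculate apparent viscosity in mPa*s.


eta = tau/gamma * 1000 = 43.4/203 * 1000 = 213.8 mPa*s

213.8


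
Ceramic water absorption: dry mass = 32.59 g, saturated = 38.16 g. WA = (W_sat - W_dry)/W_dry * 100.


WA = (38.16 - 32.59) / 32.59 * 100 = 17.09%

17.09


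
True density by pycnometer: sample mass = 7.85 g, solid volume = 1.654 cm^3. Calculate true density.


TD = 7.85 / 1.654 = 4.746 g/cm^3

4.746


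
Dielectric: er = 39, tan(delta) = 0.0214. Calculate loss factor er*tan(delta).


Loss = 39 * 0.0214 = 0.835

0.835


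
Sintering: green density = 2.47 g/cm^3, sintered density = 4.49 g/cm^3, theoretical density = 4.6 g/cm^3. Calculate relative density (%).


Relative = 4.49 / 4.6 * 100 = 97.6%

97.6


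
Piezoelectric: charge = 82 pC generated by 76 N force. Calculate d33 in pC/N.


d33 = 82 / 76 = 1.1 pC/N

1.1


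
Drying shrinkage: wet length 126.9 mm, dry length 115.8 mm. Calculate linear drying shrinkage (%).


DS = (126.9 - 115.8) / 126.9 * 100 = 8.75%

8.75


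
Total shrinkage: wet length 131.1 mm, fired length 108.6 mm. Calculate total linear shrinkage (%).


TS = (131.1 - 108.6) / 131.1 * 100 = 17.16%

17.16


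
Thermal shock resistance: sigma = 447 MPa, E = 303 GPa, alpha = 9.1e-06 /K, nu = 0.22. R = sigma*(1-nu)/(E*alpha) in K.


R = 447*(1-0.22)/(303*1000*9.1e-06) = 126 K

126


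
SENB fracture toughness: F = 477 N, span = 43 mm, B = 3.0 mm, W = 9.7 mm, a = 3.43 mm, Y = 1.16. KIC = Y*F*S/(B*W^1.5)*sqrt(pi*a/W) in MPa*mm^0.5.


KIC = 1.16*477*43/(3.0*9.7^1.5)*sqrt(pi*3.43/9.7) = 276.7

276.7


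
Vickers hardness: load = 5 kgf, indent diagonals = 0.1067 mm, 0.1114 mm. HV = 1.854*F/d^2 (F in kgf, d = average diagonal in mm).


d_avg = (0.1067+0.1114)/2 = 0.10905 mm
HV = 1.854*5/0.10905^2 = 780

780


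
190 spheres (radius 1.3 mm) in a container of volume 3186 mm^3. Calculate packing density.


V_sphere = 4/3*pi*1.3^3 = 9.2028 mm^3
Total V = 190*9.2028 = 1748.532 mm^3
PD = 1748.532 / 3186 = 0.549

0.549


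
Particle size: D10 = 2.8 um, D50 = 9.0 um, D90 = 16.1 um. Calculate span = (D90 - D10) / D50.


Span = (16.1 - 2.8) / 9.0 = 13.3 / 9.0 = 1.478

1.478


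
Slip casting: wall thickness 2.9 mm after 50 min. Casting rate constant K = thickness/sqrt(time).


K = 2.9 / sqrt(50) = 2.9 / 7.0711 = 0.41 mm/min^0.5

0.41


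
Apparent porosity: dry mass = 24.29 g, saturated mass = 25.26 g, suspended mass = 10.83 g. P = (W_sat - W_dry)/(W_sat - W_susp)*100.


P = (25.26 - 24.29) / (25.26 - 10.83) * 100 = 0.97 / 14.43 * 100 = 6.7%

6.7


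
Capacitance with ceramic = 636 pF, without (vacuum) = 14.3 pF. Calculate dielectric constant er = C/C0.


er = 636 / 14.3 = 44.48

44.48


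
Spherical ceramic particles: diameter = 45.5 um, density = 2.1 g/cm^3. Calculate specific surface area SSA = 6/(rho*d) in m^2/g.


SSA = 6 / (2.1 * 45.5) = 0.063 m^2/g

0.063


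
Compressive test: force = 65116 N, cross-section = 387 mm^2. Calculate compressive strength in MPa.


CS = 65116 / 387 = 168.3 MPa

168.3


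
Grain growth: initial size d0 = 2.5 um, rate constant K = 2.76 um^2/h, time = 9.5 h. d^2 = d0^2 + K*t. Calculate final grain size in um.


d^2 = 2.5^2 + 2.76*9.5 = 32.47
d = sqrt(32.47) = 5.7 um

5.7


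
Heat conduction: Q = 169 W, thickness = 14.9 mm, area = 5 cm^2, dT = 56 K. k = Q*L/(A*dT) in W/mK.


k = 169*14.9/1000/(5/10000*56) = 89.93 W/mK

89.93


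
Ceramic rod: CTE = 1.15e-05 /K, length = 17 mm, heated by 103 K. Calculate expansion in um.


dL = 1.15e-05 * 17 * 103 * 1000 = 20.137 um

20.137


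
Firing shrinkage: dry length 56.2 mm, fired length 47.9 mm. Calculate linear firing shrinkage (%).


FS = (56.2 - 47.9) / 56.2 * 100 = 14.77%

14.77


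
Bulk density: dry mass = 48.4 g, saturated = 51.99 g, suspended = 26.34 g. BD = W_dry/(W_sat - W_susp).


BD = 48.4 / (51.99 - 26.34) = 48.4 / 25.65 = 1.887 g/cm^3

1.887


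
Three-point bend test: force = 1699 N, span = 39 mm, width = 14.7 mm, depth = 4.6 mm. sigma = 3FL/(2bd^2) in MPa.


sigma = 3*1699*39/(2*14.7*4.6^2) = 319.5 MPa

319.5


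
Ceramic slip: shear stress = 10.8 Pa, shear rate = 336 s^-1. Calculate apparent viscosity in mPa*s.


eta = tau/gamma * 1000 = 10.8/336 * 1000 = 32.1 mPa*s

32.1


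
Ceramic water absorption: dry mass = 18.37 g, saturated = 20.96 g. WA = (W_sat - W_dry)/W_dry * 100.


WA = (20.96 - 18.37) / 18.37 * 100 = 14.1%

14.1


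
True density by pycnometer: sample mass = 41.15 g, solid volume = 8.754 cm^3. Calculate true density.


TD = 41.15 / 8.754 = 4.701 g/cm^3

4.701


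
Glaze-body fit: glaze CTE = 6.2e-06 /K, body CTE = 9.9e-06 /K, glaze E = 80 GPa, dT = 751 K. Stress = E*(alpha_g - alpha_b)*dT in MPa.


Stress = 80*1000*(6.2e-06 - 9.9e-06)*751 = -222.3 MPa

-222.3


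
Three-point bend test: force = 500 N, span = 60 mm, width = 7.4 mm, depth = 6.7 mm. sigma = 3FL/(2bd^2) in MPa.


sigma = 3*500*60/(2*7.4*6.7^2) = 135.5 MPa

135.5


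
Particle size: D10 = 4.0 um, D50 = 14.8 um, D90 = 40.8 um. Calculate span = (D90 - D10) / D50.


Span = (40.8 - 4.0) / 14.8 = 36.8 / 14.8 = 2.486

2.486


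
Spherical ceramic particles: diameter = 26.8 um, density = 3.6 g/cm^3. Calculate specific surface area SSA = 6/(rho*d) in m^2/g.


SSA = 6 / (3.6 * 26.8) = 0.062 m^2/g

0.062


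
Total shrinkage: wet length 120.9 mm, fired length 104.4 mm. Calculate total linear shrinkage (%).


TS = (120.9 - 104.4) / 120.9 * 100 = 13.65%

13.65


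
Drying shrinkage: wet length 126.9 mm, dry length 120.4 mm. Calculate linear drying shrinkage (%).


DS = (126.9 - 120.4) / 126.9 * 100 = 5.12%

5.12


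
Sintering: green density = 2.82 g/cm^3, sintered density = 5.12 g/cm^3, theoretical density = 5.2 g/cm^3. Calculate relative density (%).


Relative = 5.12 / 5.2 * 100 = 98.5%

98.5


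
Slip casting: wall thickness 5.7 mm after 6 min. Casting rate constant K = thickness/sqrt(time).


K = 5.7 / sqrt(6) = 5.7 / 2.4495 = 2.327 mm/min^0.5

2.327


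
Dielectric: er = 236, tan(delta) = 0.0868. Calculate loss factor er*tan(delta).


Loss = 236 * 0.0868 = 20.485

20.485


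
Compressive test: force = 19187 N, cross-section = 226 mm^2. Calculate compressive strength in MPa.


CS = 19187 / 226 = 84.9 MPa

84.9


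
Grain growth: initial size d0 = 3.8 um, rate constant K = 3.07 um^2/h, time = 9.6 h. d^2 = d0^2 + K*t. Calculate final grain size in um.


d^2 = 3.8^2 + 3.07*9.6 = 43.912
d = sqrt(43.912) = 6.63 um

6.63


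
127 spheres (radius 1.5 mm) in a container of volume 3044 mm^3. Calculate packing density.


V_sphere = 4/3*pi*1.5^3 = 14.1372 mm^3
Total V = 127*14.1372 = 1795.4244 mm^3
PD = 1795.4244 / 3044 = 0.59

0.59


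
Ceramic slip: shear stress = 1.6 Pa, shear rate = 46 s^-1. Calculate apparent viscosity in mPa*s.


eta = tau/gamma * 1000 = 1.6/46 * 1000 = 34.8 mPa*s

34.8


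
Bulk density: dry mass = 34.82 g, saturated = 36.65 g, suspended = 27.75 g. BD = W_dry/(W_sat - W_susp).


BD = 34.82 / (36.65 - 27.75) = 34.82 / 8.9 = 3.912 g/cm^3

3.912


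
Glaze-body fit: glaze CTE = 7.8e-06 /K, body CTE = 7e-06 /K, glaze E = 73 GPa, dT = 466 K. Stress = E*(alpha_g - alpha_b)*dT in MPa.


Stress = 73*1000*(7.8e-06 - 7e-06)*466 = 27.2 MPa

27.2


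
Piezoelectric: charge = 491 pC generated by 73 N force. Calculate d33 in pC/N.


d33 = 491 / 73 = 6.7 pC/N

6.7


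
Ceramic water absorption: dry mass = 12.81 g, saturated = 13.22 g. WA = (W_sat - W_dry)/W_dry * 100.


WA = (13.22 - 12.81) / 12.81 * 100 = 3.2%

3.2


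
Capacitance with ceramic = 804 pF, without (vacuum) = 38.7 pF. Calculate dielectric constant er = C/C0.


er = 804 / 38.7 = 20.78

20.78


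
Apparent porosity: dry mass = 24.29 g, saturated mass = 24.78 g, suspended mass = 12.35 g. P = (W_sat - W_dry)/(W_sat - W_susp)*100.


P = (24.78 - 24.29) / (24.78 - 12.35) * 100 = 0.49 / 12.43 * 100 = 3.9%

3.9


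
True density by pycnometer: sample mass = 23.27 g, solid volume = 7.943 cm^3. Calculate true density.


TD = 23.27 / 7.943 = 2.93 g/cm^3

2.93


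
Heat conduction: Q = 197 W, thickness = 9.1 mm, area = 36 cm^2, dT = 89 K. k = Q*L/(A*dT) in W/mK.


k = 197*9.1/1000/(36/10000*89) = 5.6 W/mK

5.6


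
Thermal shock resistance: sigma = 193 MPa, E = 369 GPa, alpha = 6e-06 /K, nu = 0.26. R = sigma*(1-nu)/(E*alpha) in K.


R = 193*(1-0.26)/(369*1000*6e-06) = 65 K

65


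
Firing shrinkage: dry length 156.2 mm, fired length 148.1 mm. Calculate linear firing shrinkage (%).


FS = (156.2 - 148.1) / 156.2 * 100 = 5.19%

5.19


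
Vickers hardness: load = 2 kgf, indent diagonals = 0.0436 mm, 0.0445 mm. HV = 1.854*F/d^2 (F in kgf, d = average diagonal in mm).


d_avg = (0.0436+0.0445)/2 = 0.04405 mm
HV = 1.854*2/0.04405^2 = 1911

1911


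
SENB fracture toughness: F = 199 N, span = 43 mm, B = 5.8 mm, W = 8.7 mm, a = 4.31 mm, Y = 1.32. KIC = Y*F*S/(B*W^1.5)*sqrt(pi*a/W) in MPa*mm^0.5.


KIC = 1.32*199*43/(5.8*8.7^1.5)*sqrt(pi*4.31/8.7) = 94.68

94.68


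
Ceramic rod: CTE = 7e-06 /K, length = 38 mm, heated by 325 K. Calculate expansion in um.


dL = 7e-06 * 38 * 325 * 1000 = 86.45 um

86.45


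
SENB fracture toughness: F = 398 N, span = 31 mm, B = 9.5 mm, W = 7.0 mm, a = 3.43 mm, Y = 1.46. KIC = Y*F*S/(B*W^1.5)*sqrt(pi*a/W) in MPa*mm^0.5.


KIC = 1.46*398*31/(9.5*7.0^1.5)*sqrt(pi*3.43/7.0) = 127.03

127.03


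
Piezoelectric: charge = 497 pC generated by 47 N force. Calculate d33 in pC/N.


d33 = 497 / 47 = 10.6 pC/N

10.6


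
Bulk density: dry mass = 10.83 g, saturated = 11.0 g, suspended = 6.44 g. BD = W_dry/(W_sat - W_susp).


BD = 10.83 / (11.0 - 6.44) = 10.83 / 4.56 = 2.375 g/cm^3

2.375


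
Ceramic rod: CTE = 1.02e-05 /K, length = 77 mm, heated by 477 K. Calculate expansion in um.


dL = 1.02e-05 * 77 * 477 * 1000 = 374.636 um

374.636


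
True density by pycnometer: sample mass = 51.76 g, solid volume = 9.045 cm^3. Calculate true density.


TD = 51.76 / 9.045 = 5.722 g/cm^3

5.722


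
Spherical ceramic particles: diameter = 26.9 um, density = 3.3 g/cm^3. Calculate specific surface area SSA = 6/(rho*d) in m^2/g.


SSA = 6 / (3.3 * 26.9) = 0.068 m^2/g

0.068


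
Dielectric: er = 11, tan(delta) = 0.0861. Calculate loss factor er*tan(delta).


Loss = 11 * 0.0861 = 0.947

0.947


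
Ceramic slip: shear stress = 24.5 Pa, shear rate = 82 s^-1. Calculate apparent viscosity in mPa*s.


eta = tau/gamma * 1000 = 24.5/82 * 1000 = 298.8 mPa*s

298.8


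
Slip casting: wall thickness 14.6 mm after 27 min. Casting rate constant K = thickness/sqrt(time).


K = 14.6 / sqrt(27) = 14.6 / 5.1962 = 2.81 mm/min^0.5

2.81


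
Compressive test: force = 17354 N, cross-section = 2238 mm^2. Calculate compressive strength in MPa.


CS = 17354 / 2238 = 7.8 MPa

7.8


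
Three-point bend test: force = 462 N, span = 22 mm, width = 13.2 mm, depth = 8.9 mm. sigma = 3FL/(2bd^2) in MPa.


sigma = 3*462*22/(2*13.2*8.9^2) = 14.6 MPa

14.6


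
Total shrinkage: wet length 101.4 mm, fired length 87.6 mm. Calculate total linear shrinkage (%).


TS = (101.4 - 87.6) / 101.4 * 100 = 13.61%

13.61


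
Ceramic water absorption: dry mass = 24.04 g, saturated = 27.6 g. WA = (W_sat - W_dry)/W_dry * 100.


WA = (27.6 - 24.04) / 24.04 * 100 = 14.81%

14.81


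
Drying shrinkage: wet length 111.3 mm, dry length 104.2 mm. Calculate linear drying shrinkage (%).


DS = (111.3 - 104.2) / 111.3 * 100 = 6.38%

6.38


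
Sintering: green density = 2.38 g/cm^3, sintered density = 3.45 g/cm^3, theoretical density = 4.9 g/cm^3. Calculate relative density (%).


Relative = 3.45 / 4.9 * 100 = 70.4%

70.4


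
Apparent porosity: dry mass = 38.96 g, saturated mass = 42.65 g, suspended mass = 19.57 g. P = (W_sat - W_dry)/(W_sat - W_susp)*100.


P = (42.65 - 38.96) / (42.65 - 19.57) * 100 = 3.69 / 23.08 * 100 = 16.0%

16.0


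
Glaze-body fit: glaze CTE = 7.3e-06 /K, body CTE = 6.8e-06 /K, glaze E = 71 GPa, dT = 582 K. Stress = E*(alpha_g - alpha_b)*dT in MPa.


Stress = 71*1000*(7.3e-06 - 6.8e-06)*582 = 20.7 MPa

20.7


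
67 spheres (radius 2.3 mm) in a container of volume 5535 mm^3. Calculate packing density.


V_sphere = 4/3*pi*2.3^3 = 50.965 mm^3
Total V = 67*50.965 = 3414.655 mm^3
PD = 3414.655 / 5535 = 0.617

0.617


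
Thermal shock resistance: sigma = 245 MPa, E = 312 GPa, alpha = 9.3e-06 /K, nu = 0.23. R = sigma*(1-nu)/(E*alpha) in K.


R = 245*(1-0.23)/(312*1000*9.3e-06) = 65 K

65


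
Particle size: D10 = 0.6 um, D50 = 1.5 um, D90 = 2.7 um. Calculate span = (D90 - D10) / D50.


Span = (2.7 - 0.6) / 1.5 = 2.1 / 1.5 = 1.4

1.4


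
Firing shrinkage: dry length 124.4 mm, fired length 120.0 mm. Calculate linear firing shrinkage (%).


FS = (124.4 - 120.0) / 124.4 * 100 = 3.54%

3.54


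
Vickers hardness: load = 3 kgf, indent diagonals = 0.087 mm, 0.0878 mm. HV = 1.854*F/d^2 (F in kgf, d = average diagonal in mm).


d_avg = (0.087+0.0878)/2 = 0.0874 mm
HV = 1.854*3/0.0874^2 = 728

728


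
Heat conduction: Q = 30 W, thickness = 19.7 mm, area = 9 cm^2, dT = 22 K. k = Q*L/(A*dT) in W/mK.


k = 30*19.7/1000/(9/10000*22) = 29.85 W/mK

29.85


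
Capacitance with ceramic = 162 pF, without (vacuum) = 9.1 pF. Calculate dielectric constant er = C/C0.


er = 162 / 9.1 = 17.8

17.8


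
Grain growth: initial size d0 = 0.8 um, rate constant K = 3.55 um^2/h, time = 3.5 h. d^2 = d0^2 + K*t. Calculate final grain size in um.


d^2 = 0.8^2 + 3.55*3.5 = 13.065
d = sqrt(13.065) = 3.61 um

3.61


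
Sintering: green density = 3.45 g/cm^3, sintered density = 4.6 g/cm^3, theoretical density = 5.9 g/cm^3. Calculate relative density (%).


Relative = 4.6 / 5.9 * 100 = 78.0%

78.0


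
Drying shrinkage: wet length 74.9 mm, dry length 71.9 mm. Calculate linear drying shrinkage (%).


DS = (74.9 - 71.9) / 74.9 * 100 = 4.01%

4.01


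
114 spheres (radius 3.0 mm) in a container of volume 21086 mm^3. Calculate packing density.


V_sphere = 4/3*pi*3.0^3 = 113.0973 mm^3
Total V = 114*113.0973 = 12893.0922 mm^3
PD = 12893.0922 / 21086 = 0.611

0.611


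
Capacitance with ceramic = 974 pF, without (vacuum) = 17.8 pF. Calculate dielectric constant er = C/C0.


er = 974 / 17.8 = 54.72

54.72


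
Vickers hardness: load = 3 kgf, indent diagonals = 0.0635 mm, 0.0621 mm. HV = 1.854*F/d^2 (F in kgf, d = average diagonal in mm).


d_avg = (0.0635+0.0621)/2 = 0.0628 mm
HV = 1.854*3/0.0628^2 = 1410

1410


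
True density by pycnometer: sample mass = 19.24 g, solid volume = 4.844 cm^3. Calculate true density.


TD = 19.24 / 4.844 = 3.972 g/cm^3

3.972


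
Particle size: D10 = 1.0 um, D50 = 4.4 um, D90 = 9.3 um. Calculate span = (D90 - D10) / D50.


Span = (9.3 - 1.0) / 4.4 = 8.3 / 4.4 = 1.886

1.886


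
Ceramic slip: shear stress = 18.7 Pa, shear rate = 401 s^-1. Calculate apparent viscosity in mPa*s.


eta = tau/gamma * 1000 = 18.7/401 * 1000 = 46.6 mPa*s

46.6


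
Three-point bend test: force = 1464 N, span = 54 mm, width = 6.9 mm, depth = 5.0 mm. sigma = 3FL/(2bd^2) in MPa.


sigma = 3*1464*54/(2*6.9*5.0^2) = 687.4 MPa

687.4


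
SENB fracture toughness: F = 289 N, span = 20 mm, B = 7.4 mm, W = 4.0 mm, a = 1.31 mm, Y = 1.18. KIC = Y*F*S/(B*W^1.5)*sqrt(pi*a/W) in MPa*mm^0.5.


KIC = 1.18*289*20/(7.4*4.0^1.5)*sqrt(pi*1.31/4.0) = 116.86

116.86


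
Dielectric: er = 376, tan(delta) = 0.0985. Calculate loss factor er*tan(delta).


Loss = 376 * 0.0985 = 37.036

37.036


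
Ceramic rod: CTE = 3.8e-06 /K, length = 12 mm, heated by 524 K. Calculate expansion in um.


dL = 3.8e-06 * 12 * 524 * 1000 = 23.894 um

23.894


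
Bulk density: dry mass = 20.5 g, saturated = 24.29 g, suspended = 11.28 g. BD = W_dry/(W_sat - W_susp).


BD = 20.5 / (24.29 - 11.28) = 20.5 / 13.01 = 1.576 g/cm^3

1.576


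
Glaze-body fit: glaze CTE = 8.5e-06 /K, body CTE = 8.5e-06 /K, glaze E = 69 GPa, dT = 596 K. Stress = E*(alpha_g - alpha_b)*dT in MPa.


Stress = 69*1000*(8.5e-06 - 8.5e-06)*596 = 0.0 MPa

0.0


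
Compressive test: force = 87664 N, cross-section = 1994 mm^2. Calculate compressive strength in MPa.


CS = 87664 / 1994 = 44.0 MPa

44.0


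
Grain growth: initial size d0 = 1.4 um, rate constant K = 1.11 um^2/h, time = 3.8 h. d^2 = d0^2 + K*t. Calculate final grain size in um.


d^2 = 1.4^2 + 1.11*3.8 = 6.178
d = sqrt(6.178) = 2.49 um

2.49


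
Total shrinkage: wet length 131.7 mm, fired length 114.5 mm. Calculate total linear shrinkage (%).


TS = (131.7 - 114.5) / 131.7 * 100 = 13.06%

13.06


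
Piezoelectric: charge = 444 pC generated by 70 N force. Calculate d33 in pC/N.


d33 = 444 / 70 = 6.3 pC/N

6.3


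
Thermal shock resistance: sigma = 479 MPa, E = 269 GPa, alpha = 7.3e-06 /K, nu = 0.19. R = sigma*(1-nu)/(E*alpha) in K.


R = 479*(1-0.19)/(269*1000*7.3e-06) = 198 K

198


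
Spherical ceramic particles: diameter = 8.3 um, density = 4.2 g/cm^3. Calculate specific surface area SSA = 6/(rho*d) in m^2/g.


SSA = 6 / (4.2 * 8.3) = 0.172 m^2/g

0.172


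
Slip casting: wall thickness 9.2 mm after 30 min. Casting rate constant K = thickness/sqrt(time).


K = 9.2 / sqrt(30) = 9.2 / 5.4772 = 1.68 mm/min^0.5

1.68


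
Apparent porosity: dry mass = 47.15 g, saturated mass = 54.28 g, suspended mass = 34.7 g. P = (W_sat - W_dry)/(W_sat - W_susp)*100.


P = (54.28 - 47.15) / (54.28 - 34.7) * 100 = 7.13 / 19.58 * 100 = 36.4%

36.4


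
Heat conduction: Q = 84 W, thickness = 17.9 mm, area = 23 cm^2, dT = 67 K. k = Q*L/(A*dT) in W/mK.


k = 84*17.9/1000/(23/10000*67) = 9.76 W/mK

9.76


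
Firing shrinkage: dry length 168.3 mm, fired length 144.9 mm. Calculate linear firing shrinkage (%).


FS = (168.3 - 144.9) / 168.3 * 100 = 13.9%

13.9


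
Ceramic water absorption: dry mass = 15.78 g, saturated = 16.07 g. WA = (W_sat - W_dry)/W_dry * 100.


WA = (16.07 - 15.78) / 15.78 * 100 = 1.84%

1.84


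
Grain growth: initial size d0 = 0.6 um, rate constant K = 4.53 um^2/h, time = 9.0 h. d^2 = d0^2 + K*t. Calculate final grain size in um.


d^2 = 0.6^2 + 4.53*9.0 = 41.13
d = sqrt(41.13) = 6.41 um

6.41


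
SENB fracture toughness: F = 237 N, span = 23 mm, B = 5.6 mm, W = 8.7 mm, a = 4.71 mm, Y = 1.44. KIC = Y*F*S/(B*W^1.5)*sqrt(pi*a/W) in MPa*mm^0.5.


KIC = 1.44*237*23/(5.6*8.7^1.5)*sqrt(pi*4.71/8.7) = 71.24

71.24


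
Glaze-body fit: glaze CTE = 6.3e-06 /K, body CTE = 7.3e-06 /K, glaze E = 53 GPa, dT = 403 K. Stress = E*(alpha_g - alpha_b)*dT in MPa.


Stress = 53*1000*(6.3e-06 - 7.3e-06)*403 = -21.4 MPa

-21.4


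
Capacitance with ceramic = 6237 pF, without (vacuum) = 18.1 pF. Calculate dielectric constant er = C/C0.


er = 6237 / 18.1 = 344.59

344.59


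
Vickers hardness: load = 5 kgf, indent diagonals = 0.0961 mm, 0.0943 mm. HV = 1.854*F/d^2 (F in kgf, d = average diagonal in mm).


d_avg = (0.0961+0.0943)/2 = 0.0952 mm
HV = 1.854*5/0.0952^2 = 1023

1023


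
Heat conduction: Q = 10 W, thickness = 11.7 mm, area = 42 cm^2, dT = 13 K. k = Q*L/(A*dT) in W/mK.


k = 10*11.7/1000/(42/10000*13) = 2.14 W/mK

2.14


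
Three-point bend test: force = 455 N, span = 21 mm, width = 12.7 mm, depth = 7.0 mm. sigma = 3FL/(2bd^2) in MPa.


sigma = 3*455*21/(2*12.7*7.0^2) = 23.0 MPa

23.0


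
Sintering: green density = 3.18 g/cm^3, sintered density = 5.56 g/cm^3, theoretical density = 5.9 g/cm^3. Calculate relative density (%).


Relative = 5.56 / 5.9 * 100 = 94.2%

94.2


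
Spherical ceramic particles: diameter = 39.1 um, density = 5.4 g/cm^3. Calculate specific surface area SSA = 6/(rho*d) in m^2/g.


SSA = 6 / (5.4 * 39.1) = 0.028 m^2/g

0.028


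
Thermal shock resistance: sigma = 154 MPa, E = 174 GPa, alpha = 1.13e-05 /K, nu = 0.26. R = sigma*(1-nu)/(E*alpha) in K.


R = 154*(1-0.26)/(174*1000*1.13e-05) = 58 K

58


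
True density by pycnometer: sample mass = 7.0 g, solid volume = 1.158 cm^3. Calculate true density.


TD = 7.0 / 1.158 = 6.045 g/cm^3

6.045


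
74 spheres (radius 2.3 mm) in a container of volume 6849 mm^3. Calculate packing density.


V_sphere = 4/3*pi*2.3^3 = 50.965 mm^3
Total V = 74*50.965 = 3771.41 mm^3
PD = 3771.41 / 6849 = 0.551

0.551


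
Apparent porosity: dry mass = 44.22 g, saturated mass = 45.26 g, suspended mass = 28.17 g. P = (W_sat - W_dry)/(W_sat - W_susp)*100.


P = (45.26 - 44.22) / (45.26 - 28.17) * 100 = 1.04 / 17.09 * 100 = 6.1%

6.1


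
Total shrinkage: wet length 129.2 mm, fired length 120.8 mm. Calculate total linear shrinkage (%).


TS = (129.2 - 120.8) / 129.2 * 100 = 6.5%

6.5


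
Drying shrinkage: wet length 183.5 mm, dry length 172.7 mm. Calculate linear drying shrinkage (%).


DS = (183.5 - 172.7) / 183.5 * 100 = 5.89%

5.89


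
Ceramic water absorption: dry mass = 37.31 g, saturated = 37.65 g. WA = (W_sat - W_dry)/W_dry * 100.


WA = (37.65 - 37.31) / 37.31 * 100 = 0.91%

0.91


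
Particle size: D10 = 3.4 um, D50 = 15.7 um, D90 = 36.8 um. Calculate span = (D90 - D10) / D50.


Span = (36.8 - 3.4) / 15.7 = 33.4 / 15.7 = 2.127

2.127


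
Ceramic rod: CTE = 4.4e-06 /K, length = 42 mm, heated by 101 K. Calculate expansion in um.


dL = 4.4e-06 * 42 * 101 * 1000 = 18.665 um

18.665


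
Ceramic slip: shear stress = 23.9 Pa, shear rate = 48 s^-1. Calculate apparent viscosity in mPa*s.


eta = tau/gamma * 1000 = 23.9/48 * 1000 = 497.9 mPa*s

497.9


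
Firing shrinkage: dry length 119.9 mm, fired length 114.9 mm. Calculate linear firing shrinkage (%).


FS = (119.9 - 114.9) / 119.9 * 100 = 4.17%

4.17


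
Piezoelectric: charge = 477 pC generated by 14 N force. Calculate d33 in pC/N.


d33 = 477 / 14 = 34.1 pC/N

34.1


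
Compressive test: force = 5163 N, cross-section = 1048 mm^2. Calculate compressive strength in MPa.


CS = 5163 / 1048 = 4.9 MPa

4.9


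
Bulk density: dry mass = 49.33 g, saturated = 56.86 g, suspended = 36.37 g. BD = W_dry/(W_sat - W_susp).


BD = 49.33 / (56.86 - 36.37) = 49.33 / 20.49 = 2.408 g/cm^3

2.408


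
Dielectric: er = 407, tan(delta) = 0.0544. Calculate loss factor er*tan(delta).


Loss = 407 * 0.0544 = 22.141

22.141


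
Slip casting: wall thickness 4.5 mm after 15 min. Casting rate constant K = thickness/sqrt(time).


K = 4.5 / sqrt(15) = 4.5 / 3.873 = 1.162 mm/min^0.5

1.162


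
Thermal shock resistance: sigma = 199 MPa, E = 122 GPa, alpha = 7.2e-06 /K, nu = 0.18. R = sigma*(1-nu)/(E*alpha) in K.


R = 199*(1-0.18)/(122*1000*7.2e-06) = 186 K

186


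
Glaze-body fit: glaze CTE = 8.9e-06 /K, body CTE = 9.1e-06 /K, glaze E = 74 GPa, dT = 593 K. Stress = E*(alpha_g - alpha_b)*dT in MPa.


Stress = 74*1000*(8.9e-06 - 9.1e-06)*593 = -8.8 MPa

-8.8


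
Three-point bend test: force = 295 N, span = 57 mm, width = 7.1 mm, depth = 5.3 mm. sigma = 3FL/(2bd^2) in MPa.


sigma = 3*295*57/(2*7.1*5.3^2) = 126.5 MPa

126.5


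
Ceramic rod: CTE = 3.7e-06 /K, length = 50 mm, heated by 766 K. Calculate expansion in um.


dL = 3.7e-06 * 50 * 766 * 1000 = 141.71 um

141.71


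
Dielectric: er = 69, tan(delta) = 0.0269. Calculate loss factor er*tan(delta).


Loss = 69 * 0.0269 = 1.856

1.856


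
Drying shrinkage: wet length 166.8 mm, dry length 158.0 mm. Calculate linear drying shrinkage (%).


DS = (166.8 - 158.0) / 166.8 * 100 = 5.28%

5.28


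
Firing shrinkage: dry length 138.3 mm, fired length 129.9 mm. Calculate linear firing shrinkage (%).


FS = (138.3 - 129.9) / 138.3 * 100 = 6.07%

6.07


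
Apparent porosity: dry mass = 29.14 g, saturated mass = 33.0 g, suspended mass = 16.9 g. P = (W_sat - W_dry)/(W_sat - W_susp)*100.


P = (33.0 - 29.14) / (33.0 - 16.9) * 100 = 3.86 / 16.1 * 100 = 24.0%

24.0


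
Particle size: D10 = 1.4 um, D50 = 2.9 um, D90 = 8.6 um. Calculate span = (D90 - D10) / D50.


Span = (8.6 - 1.4) / 2.9 = 7.2 / 2.9 = 2.483

2.483


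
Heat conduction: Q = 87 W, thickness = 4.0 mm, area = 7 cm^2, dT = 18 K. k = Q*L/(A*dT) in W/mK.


k = 87*4.0/1000/(7/10000*18) = 27.62 W/mK

27.62


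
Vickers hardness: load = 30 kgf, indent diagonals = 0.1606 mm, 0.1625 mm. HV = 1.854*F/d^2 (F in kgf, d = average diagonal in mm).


d_avg = (0.1606+0.1625)/2 = 0.16155 mm
HV = 1.854*30/0.16155^2 = 2131

2131


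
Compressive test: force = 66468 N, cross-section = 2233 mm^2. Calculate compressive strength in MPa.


CS = 66468 / 2233 = 29.8 MPa

29.8


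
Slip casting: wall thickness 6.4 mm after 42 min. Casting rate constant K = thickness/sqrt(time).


K = 6.4 / sqrt(42) = 6.4 / 6.4807 = 0.988 mm/min^0.5

0.988


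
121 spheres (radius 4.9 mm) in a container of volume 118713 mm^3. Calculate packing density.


V_sphere = 4/3*pi*4.9^3 = 492.807 mm^3
Total V = 121*492.807 = 59629.647 mm^3
PD = 59629.647 / 118713 = 0.502

0.502


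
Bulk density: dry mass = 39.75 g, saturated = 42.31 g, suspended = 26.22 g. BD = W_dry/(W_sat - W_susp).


BD = 39.75 / (42.31 - 26.22) = 39.75 / 16.09 = 2.47 g/cm^3

2.47


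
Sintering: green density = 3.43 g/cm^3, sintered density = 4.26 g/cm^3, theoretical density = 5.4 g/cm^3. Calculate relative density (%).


Relative = 4.26 / 5.4 * 100 = 78.9%

78.9


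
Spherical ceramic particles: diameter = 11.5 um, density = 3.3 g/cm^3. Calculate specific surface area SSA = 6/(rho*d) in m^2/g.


SSA = 6 / (3.3 * 11.5) = 0.158 m^2/g

0.158


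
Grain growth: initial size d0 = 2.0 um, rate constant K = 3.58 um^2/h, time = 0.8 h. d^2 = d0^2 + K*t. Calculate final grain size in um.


d^2 = 2.0^2 + 3.58*0.8 = 6.864
d = sqrt(6.864) = 2.62 um

2.62


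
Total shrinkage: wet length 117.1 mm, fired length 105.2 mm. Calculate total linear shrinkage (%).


TS = (117.1 - 105.2) / 117.1 * 100 = 10.16%

10.16


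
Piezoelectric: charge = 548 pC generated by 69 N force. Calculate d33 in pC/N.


d33 = 548 / 69 = 7.9 pC/N

7.9


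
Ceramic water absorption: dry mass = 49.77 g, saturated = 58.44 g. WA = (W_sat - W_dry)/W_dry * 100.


WA = (58.44 - 49.77) / 49.77 * 100 = 17.42%

17.42


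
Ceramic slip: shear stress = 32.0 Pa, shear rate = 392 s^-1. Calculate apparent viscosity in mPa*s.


eta = tau/gamma * 1000 = 32.0/392 * 1000 = 81.6 mPa*s

81.6


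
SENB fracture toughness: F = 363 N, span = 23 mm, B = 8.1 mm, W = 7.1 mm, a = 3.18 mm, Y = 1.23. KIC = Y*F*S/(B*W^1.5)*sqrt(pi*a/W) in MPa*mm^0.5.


KIC = 1.23*363*23/(8.1*7.1^1.5)*sqrt(pi*3.18/7.1) = 79.49

79.49


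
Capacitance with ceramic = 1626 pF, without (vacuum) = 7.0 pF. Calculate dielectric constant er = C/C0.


er = 1626 / 7.0 = 232.29

232.29


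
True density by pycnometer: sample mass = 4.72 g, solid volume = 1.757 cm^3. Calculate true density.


TD = 4.72 / 1.757 = 2.686 g/cm^3

2.686


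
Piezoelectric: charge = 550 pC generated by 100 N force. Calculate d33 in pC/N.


d33 = 550 / 100 = 5.5 pC/N

5.5


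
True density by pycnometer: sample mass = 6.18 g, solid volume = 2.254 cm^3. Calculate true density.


TD = 6.18 / 2.254 = 2.742 g/cm^3

2.742


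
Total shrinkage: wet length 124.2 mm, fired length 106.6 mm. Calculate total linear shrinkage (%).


TS = (124.2 - 106.6) / 124.2 * 100 = 14.17%

14.17


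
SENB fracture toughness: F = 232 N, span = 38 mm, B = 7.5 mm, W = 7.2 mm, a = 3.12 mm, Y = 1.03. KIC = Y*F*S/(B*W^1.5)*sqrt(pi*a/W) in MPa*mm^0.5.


KIC = 1.03*232*38/(7.5*7.2^1.5)*sqrt(pi*3.12/7.2) = 73.12

73.12


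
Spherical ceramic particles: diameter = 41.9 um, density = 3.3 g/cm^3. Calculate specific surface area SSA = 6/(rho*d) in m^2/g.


SSA = 6 / (3.3 * 41.9) = 0.043 m^2/g

0.043


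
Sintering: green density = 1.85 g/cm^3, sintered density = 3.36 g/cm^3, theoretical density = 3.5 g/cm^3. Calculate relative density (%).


Relative = 3.36 / 3.5 * 100 = 96.0%

96.0


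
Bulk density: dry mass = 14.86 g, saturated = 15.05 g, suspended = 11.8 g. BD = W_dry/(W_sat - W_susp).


BD = 14.86 / (15.05 - 11.8) = 14.86 / 3.25 = 4.572 g/cm^3

4.572


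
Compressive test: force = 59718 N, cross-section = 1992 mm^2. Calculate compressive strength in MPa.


CS = 59718 / 1992 = 30.0 MPa

30.0


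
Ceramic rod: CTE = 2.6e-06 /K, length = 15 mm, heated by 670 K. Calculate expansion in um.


dL = 2.6e-06 * 15 * 670 * 1000 = 26.13 um

26.13


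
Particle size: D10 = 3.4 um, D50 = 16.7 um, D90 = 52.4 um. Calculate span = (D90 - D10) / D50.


Span = (52.4 - 3.4) / 16.7 = 49.0 / 16.7 = 2.934

2.934


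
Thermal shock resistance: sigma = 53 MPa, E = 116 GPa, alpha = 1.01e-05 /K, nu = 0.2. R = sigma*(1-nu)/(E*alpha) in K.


R = 53*(1-0.2)/(116*1000*1.01e-05) = 36 K

36


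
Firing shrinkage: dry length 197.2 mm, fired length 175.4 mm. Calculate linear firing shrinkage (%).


FS = (197.2 - 175.4) / 197.2 * 100 = 11.05%

11.05


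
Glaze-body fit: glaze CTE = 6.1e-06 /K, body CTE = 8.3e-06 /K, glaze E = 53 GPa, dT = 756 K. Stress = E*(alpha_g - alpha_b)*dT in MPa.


Stress = 53*1000*(6.1e-06 - 8.3e-06)*756 = -88.1 MPa

-88.1


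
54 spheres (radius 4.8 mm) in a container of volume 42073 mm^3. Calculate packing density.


V_sphere = 4/3*pi*4.8^3 = 463.2467 mm^3
Total V = 54*463.2467 = 25015.3218 mm^3
PD = 25015.3218 / 42073 = 0.595

0.595


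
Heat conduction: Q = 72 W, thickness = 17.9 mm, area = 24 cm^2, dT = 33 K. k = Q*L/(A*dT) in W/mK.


k = 72*17.9/1000/(24/10000*33) = 16.27 W/mK

16.27


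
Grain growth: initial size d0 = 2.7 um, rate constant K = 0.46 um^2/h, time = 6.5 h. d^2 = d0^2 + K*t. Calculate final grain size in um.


d^2 = 2.7^2 + 0.46*6.5 = 10.28
d = sqrt(10.28) = 3.21 um

3.21


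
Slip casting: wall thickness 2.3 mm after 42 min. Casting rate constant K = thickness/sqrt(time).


K = 2.3 / sqrt(42) = 2.3 / 6.4807 = 0.355 mm/min^0.5

0.355


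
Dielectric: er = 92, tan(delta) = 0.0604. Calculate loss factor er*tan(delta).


Loss = 92 * 0.0604 = 5.557

5.557


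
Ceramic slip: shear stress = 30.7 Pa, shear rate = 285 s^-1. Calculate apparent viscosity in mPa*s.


eta = tau/gamma * 1000 = 30.7/285 * 1000 = 107.7 mPa*s

107.7


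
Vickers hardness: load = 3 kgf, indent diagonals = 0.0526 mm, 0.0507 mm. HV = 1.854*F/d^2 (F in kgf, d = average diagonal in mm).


d_avg = (0.0526+0.0507)/2 = 0.05165 mm
HV = 1.854*3/0.05165^2 = 2085

2085


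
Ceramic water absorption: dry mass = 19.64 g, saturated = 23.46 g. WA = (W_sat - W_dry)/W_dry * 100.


WA = (23.46 - 19.64) / 19.64 * 100 = 19.45%

19.45


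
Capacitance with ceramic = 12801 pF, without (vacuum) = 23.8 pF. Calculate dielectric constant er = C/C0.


er = 12801 / 23.8 = 537.86

537.86
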